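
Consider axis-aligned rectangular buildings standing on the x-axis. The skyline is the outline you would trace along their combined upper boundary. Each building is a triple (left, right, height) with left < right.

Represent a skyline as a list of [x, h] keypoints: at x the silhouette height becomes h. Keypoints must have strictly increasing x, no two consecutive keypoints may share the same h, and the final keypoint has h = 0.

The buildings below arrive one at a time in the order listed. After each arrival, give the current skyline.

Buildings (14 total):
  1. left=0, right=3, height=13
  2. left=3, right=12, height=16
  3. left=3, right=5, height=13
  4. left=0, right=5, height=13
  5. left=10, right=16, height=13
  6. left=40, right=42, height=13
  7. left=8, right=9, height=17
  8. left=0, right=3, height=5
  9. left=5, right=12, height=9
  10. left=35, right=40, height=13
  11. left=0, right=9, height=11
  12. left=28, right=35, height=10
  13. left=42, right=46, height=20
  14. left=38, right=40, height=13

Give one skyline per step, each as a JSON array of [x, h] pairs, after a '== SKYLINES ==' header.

== SKYLINES ==
[[0,13],[3,0]]
[[0,13],[3,16],[12,0]]
[[0,13],[3,16],[12,0]]
[[0,13],[3,16],[12,0]]
[[0,13],[3,16],[12,13],[16,0]]
[[0,13],[3,16],[12,13],[16,0],[40,13],[42,0]]
[[0,13],[3,16],[8,17],[9,16],[12,13],[16,0],[40,13],[42,0]]
[[0,13],[3,16],[8,17],[9,16],[12,13],[16,0],[40,13],[42,0]]
[[0,13],[3,16],[8,17],[9,16],[12,13],[16,0],[40,13],[42,0]]
[[0,13],[3,16],[8,17],[9,16],[12,13],[16,0],[35,13],[42,0]]
[[0,13],[3,16],[8,17],[9,16],[12,13],[16,0],[35,13],[42,0]]
[[0,13],[3,16],[8,17],[9,16],[12,13],[16,0],[28,10],[35,13],[42,0]]
[[0,13],[3,16],[8,17],[9,16],[12,13],[16,0],[28,10],[35,13],[42,20],[46,0]]
[[0,13],[3,16],[8,17],[9,16],[12,13],[16,0],[28,10],[35,13],[42,20],[46,0]]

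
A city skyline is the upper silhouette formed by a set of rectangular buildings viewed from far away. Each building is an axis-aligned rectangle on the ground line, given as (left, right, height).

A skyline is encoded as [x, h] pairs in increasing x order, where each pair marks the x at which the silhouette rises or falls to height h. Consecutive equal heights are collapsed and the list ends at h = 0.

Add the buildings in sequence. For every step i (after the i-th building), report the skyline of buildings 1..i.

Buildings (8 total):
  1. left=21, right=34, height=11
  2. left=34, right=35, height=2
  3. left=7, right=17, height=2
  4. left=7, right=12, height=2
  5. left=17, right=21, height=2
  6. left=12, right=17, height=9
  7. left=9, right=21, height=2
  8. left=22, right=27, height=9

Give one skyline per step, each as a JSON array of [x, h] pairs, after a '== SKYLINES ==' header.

== SKYLINES ==
[[21,11],[34,0]]
[[21,11],[34,2],[35,0]]
[[7,2],[17,0],[21,11],[34,2],[35,0]]
[[7,2],[17,0],[21,11],[34,2],[35,0]]
[[7,2],[21,11],[34,2],[35,0]]
[[7,2],[12,9],[17,2],[21,11],[34,2],[35,0]]
[[7,2],[12,9],[17,2],[21,11],[34,2],[35,0]]
[[7,2],[12,9],[17,2],[21,11],[34,2],[35,0]]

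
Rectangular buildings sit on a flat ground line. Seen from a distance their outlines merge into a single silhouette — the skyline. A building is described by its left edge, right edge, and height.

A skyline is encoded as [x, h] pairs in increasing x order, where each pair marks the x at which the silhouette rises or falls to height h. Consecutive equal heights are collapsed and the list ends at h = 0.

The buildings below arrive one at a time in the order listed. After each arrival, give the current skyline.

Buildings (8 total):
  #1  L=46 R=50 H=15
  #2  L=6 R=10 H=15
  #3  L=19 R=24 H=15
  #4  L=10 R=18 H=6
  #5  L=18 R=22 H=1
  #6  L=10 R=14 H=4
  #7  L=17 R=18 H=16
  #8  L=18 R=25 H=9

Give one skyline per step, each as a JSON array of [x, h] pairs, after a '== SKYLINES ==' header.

== SKYLINES ==
[[46,15],[50,0]]
[[6,15],[10,0],[46,15],[50,0]]
[[6,15],[10,0],[19,15],[24,0],[46,15],[50,0]]
[[6,15],[10,6],[18,0],[19,15],[24,0],[46,15],[50,0]]
[[6,15],[10,6],[18,1],[19,15],[24,0],[46,15],[50,0]]
[[6,15],[10,6],[18,1],[19,15],[24,0],[46,15],[50,0]]
[[6,15],[10,6],[17,16],[18,1],[19,15],[24,0],[46,15],[50,0]]
[[6,15],[10,6],[17,16],[18,9],[19,15],[24,9],[25,0],[46,15],[50,0]]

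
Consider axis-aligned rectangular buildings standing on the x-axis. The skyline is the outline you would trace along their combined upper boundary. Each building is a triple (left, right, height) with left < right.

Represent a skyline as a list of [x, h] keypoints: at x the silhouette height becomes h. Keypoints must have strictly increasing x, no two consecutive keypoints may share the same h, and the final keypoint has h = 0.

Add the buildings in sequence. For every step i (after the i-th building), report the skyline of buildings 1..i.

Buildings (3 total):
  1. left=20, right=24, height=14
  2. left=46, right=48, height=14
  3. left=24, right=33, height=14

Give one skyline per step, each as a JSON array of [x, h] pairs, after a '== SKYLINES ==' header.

== SKYLINES ==
[[20,14],[24,0]]
[[20,14],[24,0],[46,14],[48,0]]
[[20,14],[33,0],[46,14],[48,0]]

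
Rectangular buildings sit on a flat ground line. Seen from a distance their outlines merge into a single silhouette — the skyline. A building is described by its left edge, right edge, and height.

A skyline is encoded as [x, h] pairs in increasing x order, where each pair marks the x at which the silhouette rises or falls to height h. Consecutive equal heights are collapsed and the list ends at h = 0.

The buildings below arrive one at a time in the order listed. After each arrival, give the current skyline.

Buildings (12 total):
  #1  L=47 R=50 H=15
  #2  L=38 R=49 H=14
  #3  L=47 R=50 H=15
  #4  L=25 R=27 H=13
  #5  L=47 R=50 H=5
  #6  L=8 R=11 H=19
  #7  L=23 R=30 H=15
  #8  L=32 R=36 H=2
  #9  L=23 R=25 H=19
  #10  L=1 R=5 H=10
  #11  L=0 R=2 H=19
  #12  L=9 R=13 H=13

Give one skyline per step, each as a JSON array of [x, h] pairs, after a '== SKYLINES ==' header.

== SKYLINES ==
[[47,15],[50,0]]
[[38,14],[47,15],[50,0]]
[[38,14],[47,15],[50,0]]
[[25,13],[27,0],[38,14],[47,15],[50,0]]
[[25,13],[27,0],[38,14],[47,15],[50,0]]
[[8,19],[11,0],[25,13],[27,0],[38,14],[47,15],[50,0]]
[[8,19],[11,0],[23,15],[30,0],[38,14],[47,15],[50,0]]
[[8,19],[11,0],[23,15],[30,0],[32,2],[36,0],[38,14],[47,15],[50,0]]
[[8,19],[11,0],[23,19],[25,15],[30,0],[32,2],[36,0],[38,14],[47,15],[50,0]]
[[1,10],[5,0],[8,19],[11,0],[23,19],[25,15],[30,0],[32,2],[36,0],[38,14],[47,15],[50,0]]
[[0,19],[2,10],[5,0],[8,19],[11,0],[23,19],[25,15],[30,0],[32,2],[36,0],[38,14],[47,15],[50,0]]
[[0,19],[2,10],[5,0],[8,19],[11,13],[13,0],[23,19],[25,15],[30,0],[32,2],[36,0],[38,14],[47,15],[50,0]]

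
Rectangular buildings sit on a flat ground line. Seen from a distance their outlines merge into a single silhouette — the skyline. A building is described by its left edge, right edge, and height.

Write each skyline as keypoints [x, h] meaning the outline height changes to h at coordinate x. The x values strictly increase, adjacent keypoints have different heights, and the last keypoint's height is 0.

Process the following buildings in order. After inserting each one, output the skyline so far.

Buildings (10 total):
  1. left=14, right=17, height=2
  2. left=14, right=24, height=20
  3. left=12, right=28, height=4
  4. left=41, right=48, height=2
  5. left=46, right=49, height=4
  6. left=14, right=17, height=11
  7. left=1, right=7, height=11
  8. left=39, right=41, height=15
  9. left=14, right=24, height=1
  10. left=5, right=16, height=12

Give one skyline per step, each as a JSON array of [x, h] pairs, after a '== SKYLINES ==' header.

== SKYLINES ==
[[14,2],[17,0]]
[[14,20],[24,0]]
[[12,4],[14,20],[24,4],[28,0]]
[[12,4],[14,20],[24,4],[28,0],[41,2],[48,0]]
[[12,4],[14,20],[24,4],[28,0],[41,2],[46,4],[49,0]]
[[12,4],[14,20],[24,4],[28,0],[41,2],[46,4],[49,0]]
[[1,11],[7,0],[12,4],[14,20],[24,4],[28,0],[41,2],[46,4],[49,0]]
[[1,11],[7,0],[12,4],[14,20],[24,4],[28,0],[39,15],[41,2],[46,4],[49,0]]
[[1,11],[7,0],[12,4],[14,20],[24,4],[28,0],[39,15],[41,2],[46,4],[49,0]]
[[1,11],[5,12],[14,20],[24,4],[28,0],[39,15],[41,2],[46,4],[49,0]]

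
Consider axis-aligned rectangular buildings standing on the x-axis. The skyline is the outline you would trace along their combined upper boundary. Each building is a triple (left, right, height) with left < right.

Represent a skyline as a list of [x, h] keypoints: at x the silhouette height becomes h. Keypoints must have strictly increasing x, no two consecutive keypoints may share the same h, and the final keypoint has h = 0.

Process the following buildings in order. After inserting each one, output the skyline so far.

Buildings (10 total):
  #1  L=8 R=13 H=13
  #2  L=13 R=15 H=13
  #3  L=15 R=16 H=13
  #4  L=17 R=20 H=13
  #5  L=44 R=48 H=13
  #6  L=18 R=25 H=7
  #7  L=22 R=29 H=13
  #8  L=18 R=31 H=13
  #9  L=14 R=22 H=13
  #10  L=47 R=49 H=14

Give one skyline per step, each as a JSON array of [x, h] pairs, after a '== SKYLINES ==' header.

== SKYLINES ==
[[8,13],[13,0]]
[[8,13],[15,0]]
[[8,13],[16,0]]
[[8,13],[16,0],[17,13],[20,0]]
[[8,13],[16,0],[17,13],[20,0],[44,13],[48,0]]
[[8,13],[16,0],[17,13],[20,7],[25,0],[44,13],[48,0]]
[[8,13],[16,0],[17,13],[20,7],[22,13],[29,0],[44,13],[48,0]]
[[8,13],[16,0],[17,13],[31,0],[44,13],[48,0]]
[[8,13],[31,0],[44,13],[48,0]]
[[8,13],[31,0],[44,13],[47,14],[49,0]]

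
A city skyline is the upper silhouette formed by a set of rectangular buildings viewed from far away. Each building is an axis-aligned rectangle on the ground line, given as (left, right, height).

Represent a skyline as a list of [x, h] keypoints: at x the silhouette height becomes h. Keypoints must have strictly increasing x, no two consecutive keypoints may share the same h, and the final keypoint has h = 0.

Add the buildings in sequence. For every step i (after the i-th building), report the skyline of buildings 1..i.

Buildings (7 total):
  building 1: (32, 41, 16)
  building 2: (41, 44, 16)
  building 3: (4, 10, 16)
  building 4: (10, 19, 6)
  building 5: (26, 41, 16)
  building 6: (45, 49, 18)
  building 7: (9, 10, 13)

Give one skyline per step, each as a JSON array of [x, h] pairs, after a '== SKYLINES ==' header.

== SKYLINES ==
[[32,16],[41,0]]
[[32,16],[44,0]]
[[4,16],[10,0],[32,16],[44,0]]
[[4,16],[10,6],[19,0],[32,16],[44,0]]
[[4,16],[10,6],[19,0],[26,16],[44,0]]
[[4,16],[10,6],[19,0],[26,16],[44,0],[45,18],[49,0]]
[[4,16],[10,6],[19,0],[26,16],[44,0],[45,18],[49,0]]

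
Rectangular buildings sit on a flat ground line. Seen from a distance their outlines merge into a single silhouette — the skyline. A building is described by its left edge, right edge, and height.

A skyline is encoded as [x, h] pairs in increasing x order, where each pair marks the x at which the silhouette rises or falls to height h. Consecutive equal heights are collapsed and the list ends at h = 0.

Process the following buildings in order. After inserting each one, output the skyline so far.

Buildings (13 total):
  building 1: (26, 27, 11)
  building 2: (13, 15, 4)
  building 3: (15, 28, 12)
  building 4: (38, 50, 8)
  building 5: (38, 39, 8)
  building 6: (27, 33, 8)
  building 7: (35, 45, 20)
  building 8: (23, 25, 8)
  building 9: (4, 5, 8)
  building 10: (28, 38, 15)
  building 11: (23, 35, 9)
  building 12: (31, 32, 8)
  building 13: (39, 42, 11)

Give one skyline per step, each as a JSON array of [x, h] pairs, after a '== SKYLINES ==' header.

== SKYLINES ==
[[26,11],[27,0]]
[[13,4],[15,0],[26,11],[27,0]]
[[13,4],[15,12],[28,0]]
[[13,4],[15,12],[28,0],[38,8],[50,0]]
[[13,4],[15,12],[28,0],[38,8],[50,0]]
[[13,4],[15,12],[28,8],[33,0],[38,8],[50,0]]
[[13,4],[15,12],[28,8],[33,0],[35,20],[45,8],[50,0]]
[[13,4],[15,12],[28,8],[33,0],[35,20],[45,8],[50,0]]
[[4,8],[5,0],[13,4],[15,12],[28,8],[33,0],[35,20],[45,8],[50,0]]
[[4,8],[5,0],[13,4],[15,12],[28,15],[35,20],[45,8],[50,0]]
[[4,8],[5,0],[13,4],[15,12],[28,15],[35,20],[45,8],[50,0]]
[[4,8],[5,0],[13,4],[15,12],[28,15],[35,20],[45,8],[50,0]]
[[4,8],[5,0],[13,4],[15,12],[28,15],[35,20],[45,8],[50,0]]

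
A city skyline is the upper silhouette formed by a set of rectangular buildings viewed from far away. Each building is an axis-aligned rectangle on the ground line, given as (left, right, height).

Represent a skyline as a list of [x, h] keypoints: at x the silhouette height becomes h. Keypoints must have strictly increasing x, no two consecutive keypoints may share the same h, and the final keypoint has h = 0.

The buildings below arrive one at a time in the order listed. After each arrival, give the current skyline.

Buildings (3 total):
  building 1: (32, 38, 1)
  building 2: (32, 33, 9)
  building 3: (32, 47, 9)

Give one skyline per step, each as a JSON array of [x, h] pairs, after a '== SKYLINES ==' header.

== SKYLINES ==
[[32,1],[38,0]]
[[32,9],[33,1],[38,0]]
[[32,9],[47,0]]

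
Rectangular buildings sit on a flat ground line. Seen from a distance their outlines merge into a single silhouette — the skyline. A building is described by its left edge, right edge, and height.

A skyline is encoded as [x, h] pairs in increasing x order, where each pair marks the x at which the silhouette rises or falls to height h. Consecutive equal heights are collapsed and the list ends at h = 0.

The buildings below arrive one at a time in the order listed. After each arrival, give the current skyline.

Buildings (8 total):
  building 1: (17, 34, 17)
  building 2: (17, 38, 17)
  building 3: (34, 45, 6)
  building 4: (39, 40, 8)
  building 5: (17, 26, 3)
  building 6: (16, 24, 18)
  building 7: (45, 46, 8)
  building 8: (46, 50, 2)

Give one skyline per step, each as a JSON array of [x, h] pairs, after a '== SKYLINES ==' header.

== SKYLINES ==
[[17,17],[34,0]]
[[17,17],[38,0]]
[[17,17],[38,6],[45,0]]
[[17,17],[38,6],[39,8],[40,6],[45,0]]
[[17,17],[38,6],[39,8],[40,6],[45,0]]
[[16,18],[24,17],[38,6],[39,8],[40,6],[45,0]]
[[16,18],[24,17],[38,6],[39,8],[40,6],[45,8],[46,0]]
[[16,18],[24,17],[38,6],[39,8],[40,6],[45,8],[46,2],[50,0]]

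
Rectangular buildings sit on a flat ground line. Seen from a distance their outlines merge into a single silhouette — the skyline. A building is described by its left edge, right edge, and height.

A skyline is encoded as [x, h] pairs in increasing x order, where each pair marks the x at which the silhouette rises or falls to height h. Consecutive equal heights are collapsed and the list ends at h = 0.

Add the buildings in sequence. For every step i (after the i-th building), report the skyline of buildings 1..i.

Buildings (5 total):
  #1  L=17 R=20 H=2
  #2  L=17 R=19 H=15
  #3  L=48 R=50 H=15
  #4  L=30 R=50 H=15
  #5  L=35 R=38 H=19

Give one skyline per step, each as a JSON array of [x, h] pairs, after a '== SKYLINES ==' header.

== SKYLINES ==
[[17,2],[20,0]]
[[17,15],[19,2],[20,0]]
[[17,15],[19,2],[20,0],[48,15],[50,0]]
[[17,15],[19,2],[20,0],[30,15],[50,0]]
[[17,15],[19,2],[20,0],[30,15],[35,19],[38,15],[50,0]]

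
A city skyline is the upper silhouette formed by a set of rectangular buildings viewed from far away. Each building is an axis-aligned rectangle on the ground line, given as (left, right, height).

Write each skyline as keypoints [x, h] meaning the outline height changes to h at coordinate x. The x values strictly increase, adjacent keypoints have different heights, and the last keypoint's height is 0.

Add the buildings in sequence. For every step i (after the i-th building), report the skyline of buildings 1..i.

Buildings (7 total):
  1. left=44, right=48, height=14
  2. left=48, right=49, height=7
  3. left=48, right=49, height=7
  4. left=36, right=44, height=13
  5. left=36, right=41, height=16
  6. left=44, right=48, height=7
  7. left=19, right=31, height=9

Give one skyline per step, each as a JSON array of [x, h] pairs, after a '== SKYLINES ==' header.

== SKYLINES ==
[[44,14],[48,0]]
[[44,14],[48,7],[49,0]]
[[44,14],[48,7],[49,0]]
[[36,13],[44,14],[48,7],[49,0]]
[[36,16],[41,13],[44,14],[48,7],[49,0]]
[[36,16],[41,13],[44,14],[48,7],[49,0]]
[[19,9],[31,0],[36,16],[41,13],[44,14],[48,7],[49,0]]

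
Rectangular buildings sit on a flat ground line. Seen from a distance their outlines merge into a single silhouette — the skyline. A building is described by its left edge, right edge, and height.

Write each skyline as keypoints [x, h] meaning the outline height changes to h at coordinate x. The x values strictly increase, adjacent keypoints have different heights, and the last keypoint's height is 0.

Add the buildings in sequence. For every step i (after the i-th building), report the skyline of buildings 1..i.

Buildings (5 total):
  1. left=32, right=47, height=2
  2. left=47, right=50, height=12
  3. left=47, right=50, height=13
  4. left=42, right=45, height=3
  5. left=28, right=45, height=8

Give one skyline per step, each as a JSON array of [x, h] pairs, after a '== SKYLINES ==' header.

== SKYLINES ==
[[32,2],[47,0]]
[[32,2],[47,12],[50,0]]
[[32,2],[47,13],[50,0]]
[[32,2],[42,3],[45,2],[47,13],[50,0]]
[[28,8],[45,2],[47,13],[50,0]]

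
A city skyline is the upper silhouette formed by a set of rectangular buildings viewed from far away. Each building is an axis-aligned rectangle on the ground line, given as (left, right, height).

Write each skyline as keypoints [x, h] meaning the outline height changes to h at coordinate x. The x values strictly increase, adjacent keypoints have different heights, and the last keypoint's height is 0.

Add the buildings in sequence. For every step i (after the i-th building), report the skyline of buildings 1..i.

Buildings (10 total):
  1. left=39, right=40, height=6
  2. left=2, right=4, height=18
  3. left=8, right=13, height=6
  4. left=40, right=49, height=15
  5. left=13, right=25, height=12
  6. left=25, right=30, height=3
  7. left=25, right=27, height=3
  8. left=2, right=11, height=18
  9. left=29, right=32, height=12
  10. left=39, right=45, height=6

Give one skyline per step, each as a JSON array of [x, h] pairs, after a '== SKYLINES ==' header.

== SKYLINES ==
[[39,6],[40,0]]
[[2,18],[4,0],[39,6],[40,0]]
[[2,18],[4,0],[8,6],[13,0],[39,6],[40,0]]
[[2,18],[4,0],[8,6],[13,0],[39,6],[40,15],[49,0]]
[[2,18],[4,0],[8,6],[13,12],[25,0],[39,6],[40,15],[49,0]]
[[2,18],[4,0],[8,6],[13,12],[25,3],[30,0],[39,6],[40,15],[49,0]]
[[2,18],[4,0],[8,6],[13,12],[25,3],[30,0],[39,6],[40,15],[49,0]]
[[2,18],[11,6],[13,12],[25,3],[30,0],[39,6],[40,15],[49,0]]
[[2,18],[11,6],[13,12],[25,3],[29,12],[32,0],[39,6],[40,15],[49,0]]
[[2,18],[11,6],[13,12],[25,3],[29,12],[32,0],[39,6],[40,15],[49,0]]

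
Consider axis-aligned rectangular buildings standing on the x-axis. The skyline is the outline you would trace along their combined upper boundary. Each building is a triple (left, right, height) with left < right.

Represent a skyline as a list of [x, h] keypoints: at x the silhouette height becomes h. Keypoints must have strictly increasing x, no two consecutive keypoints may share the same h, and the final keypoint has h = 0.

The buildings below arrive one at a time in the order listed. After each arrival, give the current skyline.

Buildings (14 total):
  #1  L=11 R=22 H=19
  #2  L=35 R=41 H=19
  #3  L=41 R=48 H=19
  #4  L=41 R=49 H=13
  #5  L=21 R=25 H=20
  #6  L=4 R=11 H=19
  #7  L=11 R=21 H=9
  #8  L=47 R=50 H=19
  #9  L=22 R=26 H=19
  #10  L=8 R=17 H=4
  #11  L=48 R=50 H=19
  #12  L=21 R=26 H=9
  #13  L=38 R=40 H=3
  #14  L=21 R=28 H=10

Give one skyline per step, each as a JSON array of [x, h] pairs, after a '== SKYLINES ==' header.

== SKYLINES ==
[[11,19],[22,0]]
[[11,19],[22,0],[35,19],[41,0]]
[[11,19],[22,0],[35,19],[48,0]]
[[11,19],[22,0],[35,19],[48,13],[49,0]]
[[11,19],[21,20],[25,0],[35,19],[48,13],[49,0]]
[[4,19],[21,20],[25,0],[35,19],[48,13],[49,0]]
[[4,19],[21,20],[25,0],[35,19],[48,13],[49,0]]
[[4,19],[21,20],[25,0],[35,19],[50,0]]
[[4,19],[21,20],[25,19],[26,0],[35,19],[50,0]]
[[4,19],[21,20],[25,19],[26,0],[35,19],[50,0]]
[[4,19],[21,20],[25,19],[26,0],[35,19],[50,0]]
[[4,19],[21,20],[25,19],[26,0],[35,19],[50,0]]
[[4,19],[21,20],[25,19],[26,0],[35,19],[50,0]]
[[4,19],[21,20],[25,19],[26,10],[28,0],[35,19],[50,0]]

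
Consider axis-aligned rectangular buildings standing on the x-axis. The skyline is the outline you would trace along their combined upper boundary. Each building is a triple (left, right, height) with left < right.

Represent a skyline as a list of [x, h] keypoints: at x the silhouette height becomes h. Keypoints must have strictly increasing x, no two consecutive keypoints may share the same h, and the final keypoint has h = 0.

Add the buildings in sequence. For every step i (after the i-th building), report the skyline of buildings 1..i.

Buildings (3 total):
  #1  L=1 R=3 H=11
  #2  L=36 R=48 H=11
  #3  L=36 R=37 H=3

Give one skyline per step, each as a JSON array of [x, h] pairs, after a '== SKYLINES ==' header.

== SKYLINES ==
[[1,11],[3,0]]
[[1,11],[3,0],[36,11],[48,0]]
[[1,11],[3,0],[36,11],[48,0]]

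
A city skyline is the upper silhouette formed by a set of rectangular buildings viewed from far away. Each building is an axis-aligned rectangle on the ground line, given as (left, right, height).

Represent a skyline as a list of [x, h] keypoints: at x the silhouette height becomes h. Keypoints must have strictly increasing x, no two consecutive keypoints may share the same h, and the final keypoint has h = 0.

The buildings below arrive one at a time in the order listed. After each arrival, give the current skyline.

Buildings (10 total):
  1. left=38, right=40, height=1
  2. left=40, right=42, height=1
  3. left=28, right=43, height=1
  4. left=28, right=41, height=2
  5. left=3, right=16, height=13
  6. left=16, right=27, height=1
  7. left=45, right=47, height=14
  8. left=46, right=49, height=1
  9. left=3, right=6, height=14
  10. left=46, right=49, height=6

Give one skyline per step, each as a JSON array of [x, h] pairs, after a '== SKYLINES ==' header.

== SKYLINES ==
[[38,1],[40,0]]
[[38,1],[42,0]]
[[28,1],[43,0]]
[[28,2],[41,1],[43,0]]
[[3,13],[16,0],[28,2],[41,1],[43,0]]
[[3,13],[16,1],[27,0],[28,2],[41,1],[43,0]]
[[3,13],[16,1],[27,0],[28,2],[41,1],[43,0],[45,14],[47,0]]
[[3,13],[16,1],[27,0],[28,2],[41,1],[43,0],[45,14],[47,1],[49,0]]
[[3,14],[6,13],[16,1],[27,0],[28,2],[41,1],[43,0],[45,14],[47,1],[49,0]]
[[3,14],[6,13],[16,1],[27,0],[28,2],[41,1],[43,0],[45,14],[47,6],[49,0]]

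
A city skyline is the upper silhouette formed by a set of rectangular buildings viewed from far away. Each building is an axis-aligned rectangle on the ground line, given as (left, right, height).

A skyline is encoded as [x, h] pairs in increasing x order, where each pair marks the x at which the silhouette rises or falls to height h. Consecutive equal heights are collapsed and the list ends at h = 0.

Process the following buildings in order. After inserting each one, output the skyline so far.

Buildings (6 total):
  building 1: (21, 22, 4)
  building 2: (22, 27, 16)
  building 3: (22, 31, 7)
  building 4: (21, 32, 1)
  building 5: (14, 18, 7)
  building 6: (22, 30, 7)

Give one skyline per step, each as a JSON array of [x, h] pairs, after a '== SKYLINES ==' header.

== SKYLINES ==
[[21,4],[22,0]]
[[21,4],[22,16],[27,0]]
[[21,4],[22,16],[27,7],[31,0]]
[[21,4],[22,16],[27,7],[31,1],[32,0]]
[[14,7],[18,0],[21,4],[22,16],[27,7],[31,1],[32,0]]
[[14,7],[18,0],[21,4],[22,16],[27,7],[31,1],[32,0]]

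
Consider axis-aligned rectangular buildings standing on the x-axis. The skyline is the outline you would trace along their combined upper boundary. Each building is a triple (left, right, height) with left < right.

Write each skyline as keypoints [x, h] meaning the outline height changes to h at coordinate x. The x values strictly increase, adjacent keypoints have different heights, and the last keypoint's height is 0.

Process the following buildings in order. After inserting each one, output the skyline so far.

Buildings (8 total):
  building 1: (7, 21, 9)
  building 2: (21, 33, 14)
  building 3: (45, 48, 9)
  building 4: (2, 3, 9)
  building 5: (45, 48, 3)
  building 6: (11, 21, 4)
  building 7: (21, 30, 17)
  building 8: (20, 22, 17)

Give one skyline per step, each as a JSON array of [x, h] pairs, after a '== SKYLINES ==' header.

== SKYLINES ==
[[7,9],[21,0]]
[[7,9],[21,14],[33,0]]
[[7,9],[21,14],[33,0],[45,9],[48,0]]
[[2,9],[3,0],[7,9],[21,14],[33,0],[45,9],[48,0]]
[[2,9],[3,0],[7,9],[21,14],[33,0],[45,9],[48,0]]
[[2,9],[3,0],[7,9],[21,14],[33,0],[45,9],[48,0]]
[[2,9],[3,0],[7,9],[21,17],[30,14],[33,0],[45,9],[48,0]]
[[2,9],[3,0],[7,9],[20,17],[30,14],[33,0],[45,9],[48,0]]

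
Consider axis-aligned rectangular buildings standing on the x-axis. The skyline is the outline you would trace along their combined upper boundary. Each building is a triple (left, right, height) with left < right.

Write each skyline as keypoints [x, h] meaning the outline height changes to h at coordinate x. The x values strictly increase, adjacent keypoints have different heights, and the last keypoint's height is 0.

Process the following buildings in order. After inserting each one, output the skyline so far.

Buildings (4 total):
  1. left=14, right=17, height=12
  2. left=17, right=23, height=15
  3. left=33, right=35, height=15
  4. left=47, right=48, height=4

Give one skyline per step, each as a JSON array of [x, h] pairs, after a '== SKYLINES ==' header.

== SKYLINES ==
[[14,12],[17,0]]
[[14,12],[17,15],[23,0]]
[[14,12],[17,15],[23,0],[33,15],[35,0]]
[[14,12],[17,15],[23,0],[33,15],[35,0],[47,4],[48,0]]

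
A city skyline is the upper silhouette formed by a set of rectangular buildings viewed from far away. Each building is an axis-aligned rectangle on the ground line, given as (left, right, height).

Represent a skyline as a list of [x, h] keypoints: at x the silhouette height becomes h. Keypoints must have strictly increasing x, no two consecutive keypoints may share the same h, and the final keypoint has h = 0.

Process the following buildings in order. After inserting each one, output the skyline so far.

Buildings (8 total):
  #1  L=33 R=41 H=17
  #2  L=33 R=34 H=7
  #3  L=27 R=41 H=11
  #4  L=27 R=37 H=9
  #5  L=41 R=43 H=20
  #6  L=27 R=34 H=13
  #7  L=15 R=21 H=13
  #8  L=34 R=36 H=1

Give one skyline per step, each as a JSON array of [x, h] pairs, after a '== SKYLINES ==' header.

== SKYLINES ==
[[33,17],[41,0]]
[[33,17],[41,0]]
[[27,11],[33,17],[41,0]]
[[27,11],[33,17],[41,0]]
[[27,11],[33,17],[41,20],[43,0]]
[[27,13],[33,17],[41,20],[43,0]]
[[15,13],[21,0],[27,13],[33,17],[41,20],[43,0]]
[[15,13],[21,0],[27,13],[33,17],[41,20],[43,0]]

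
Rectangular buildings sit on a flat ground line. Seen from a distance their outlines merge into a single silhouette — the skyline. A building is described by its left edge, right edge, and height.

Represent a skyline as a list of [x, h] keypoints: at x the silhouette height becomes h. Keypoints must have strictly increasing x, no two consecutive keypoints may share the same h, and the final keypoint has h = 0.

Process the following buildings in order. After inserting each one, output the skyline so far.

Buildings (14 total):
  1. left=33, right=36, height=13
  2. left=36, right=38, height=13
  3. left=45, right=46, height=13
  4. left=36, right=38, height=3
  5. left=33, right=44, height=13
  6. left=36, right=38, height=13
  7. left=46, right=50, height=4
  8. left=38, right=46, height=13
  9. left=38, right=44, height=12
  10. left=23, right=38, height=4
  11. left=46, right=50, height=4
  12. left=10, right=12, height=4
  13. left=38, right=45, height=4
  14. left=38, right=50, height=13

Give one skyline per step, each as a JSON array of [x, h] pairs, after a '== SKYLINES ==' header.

== SKYLINES ==
[[33,13],[36,0]]
[[33,13],[38,0]]
[[33,13],[38,0],[45,13],[46,0]]
[[33,13],[38,0],[45,13],[46,0]]
[[33,13],[44,0],[45,13],[46,0]]
[[33,13],[44,0],[45,13],[46,0]]
[[33,13],[44,0],[45,13],[46,4],[50,0]]
[[33,13],[46,4],[50,0]]
[[33,13],[46,4],[50,0]]
[[23,4],[33,13],[46,4],[50,0]]
[[23,4],[33,13],[46,4],[50,0]]
[[10,4],[12,0],[23,4],[33,13],[46,4],[50,0]]
[[10,4],[12,0],[23,4],[33,13],[46,4],[50,0]]
[[10,4],[12,0],[23,4],[33,13],[50,0]]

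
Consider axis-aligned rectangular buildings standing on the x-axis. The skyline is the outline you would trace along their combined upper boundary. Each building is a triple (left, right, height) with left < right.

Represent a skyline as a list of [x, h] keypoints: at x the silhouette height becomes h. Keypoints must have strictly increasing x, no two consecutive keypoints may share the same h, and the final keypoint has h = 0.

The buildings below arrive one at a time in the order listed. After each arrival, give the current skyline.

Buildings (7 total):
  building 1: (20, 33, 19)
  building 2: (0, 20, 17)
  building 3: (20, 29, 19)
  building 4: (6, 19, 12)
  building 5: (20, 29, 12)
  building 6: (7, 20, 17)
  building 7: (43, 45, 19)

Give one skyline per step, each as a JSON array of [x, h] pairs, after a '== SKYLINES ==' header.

== SKYLINES ==
[[20,19],[33,0]]
[[0,17],[20,19],[33,0]]
[[0,17],[20,19],[33,0]]
[[0,17],[20,19],[33,0]]
[[0,17],[20,19],[33,0]]
[[0,17],[20,19],[33,0]]
[[0,17],[20,19],[33,0],[43,19],[45,0]]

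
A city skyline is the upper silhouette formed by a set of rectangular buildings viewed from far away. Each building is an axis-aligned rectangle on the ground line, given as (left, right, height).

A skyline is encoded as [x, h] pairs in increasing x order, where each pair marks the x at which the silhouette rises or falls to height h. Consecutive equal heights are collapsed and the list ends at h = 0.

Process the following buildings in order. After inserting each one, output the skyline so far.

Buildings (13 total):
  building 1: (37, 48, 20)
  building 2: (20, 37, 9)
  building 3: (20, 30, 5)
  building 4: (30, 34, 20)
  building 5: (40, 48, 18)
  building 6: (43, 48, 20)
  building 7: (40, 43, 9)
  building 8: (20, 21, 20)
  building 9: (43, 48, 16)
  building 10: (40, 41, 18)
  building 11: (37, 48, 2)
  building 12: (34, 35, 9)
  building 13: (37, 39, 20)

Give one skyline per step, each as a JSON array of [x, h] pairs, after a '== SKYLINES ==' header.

== SKYLINES ==
[[37,20],[48,0]]
[[20,9],[37,20],[48,0]]
[[20,9],[37,20],[48,0]]
[[20,9],[30,20],[34,9],[37,20],[48,0]]
[[20,9],[30,20],[34,9],[37,20],[48,0]]
[[20,9],[30,20],[34,9],[37,20],[48,0]]
[[20,9],[30,20],[34,9],[37,20],[48,0]]
[[20,20],[21,9],[30,20],[34,9],[37,20],[48,0]]
[[20,20],[21,9],[30,20],[34,9],[37,20],[48,0]]
[[20,20],[21,9],[30,20],[34,9],[37,20],[48,0]]
[[20,20],[21,9],[30,20],[34,9],[37,20],[48,0]]
[[20,20],[21,9],[30,20],[34,9],[37,20],[48,0]]
[[20,20],[21,9],[30,20],[34,9],[37,20],[48,0]]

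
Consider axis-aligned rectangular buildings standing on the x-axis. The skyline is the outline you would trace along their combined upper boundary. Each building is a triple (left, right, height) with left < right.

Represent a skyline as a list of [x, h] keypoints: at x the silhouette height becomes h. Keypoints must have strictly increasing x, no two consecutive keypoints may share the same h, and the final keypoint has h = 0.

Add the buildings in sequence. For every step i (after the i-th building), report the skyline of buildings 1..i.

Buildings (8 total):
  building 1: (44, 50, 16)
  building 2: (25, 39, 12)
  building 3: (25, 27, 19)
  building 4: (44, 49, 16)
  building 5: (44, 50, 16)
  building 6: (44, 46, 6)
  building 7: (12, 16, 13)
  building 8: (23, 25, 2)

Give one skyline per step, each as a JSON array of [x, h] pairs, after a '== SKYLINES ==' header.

== SKYLINES ==
[[44,16],[50,0]]
[[25,12],[39,0],[44,16],[50,0]]
[[25,19],[27,12],[39,0],[44,16],[50,0]]
[[25,19],[27,12],[39,0],[44,16],[50,0]]
[[25,19],[27,12],[39,0],[44,16],[50,0]]
[[25,19],[27,12],[39,0],[44,16],[50,0]]
[[12,13],[16,0],[25,19],[27,12],[39,0],[44,16],[50,0]]
[[12,13],[16,0],[23,2],[25,19],[27,12],[39,0],[44,16],[50,0]]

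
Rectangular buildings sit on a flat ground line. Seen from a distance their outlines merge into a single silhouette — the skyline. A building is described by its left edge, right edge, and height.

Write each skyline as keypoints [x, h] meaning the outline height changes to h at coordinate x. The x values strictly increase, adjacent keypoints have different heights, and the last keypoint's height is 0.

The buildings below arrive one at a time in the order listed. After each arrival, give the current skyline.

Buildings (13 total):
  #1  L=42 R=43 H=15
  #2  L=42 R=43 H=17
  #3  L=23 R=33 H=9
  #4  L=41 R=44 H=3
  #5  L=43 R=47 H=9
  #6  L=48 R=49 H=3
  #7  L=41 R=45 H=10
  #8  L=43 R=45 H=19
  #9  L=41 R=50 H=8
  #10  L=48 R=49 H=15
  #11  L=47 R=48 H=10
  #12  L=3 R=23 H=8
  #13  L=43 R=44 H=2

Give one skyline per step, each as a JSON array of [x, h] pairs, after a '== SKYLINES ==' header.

== SKYLINES ==
[[42,15],[43,0]]
[[42,17],[43,0]]
[[23,9],[33,0],[42,17],[43,0]]
[[23,9],[33,0],[41,3],[42,17],[43,3],[44,0]]
[[23,9],[33,0],[41,3],[42,17],[43,9],[47,0]]
[[23,9],[33,0],[41,3],[42,17],[43,9],[47,0],[48,3],[49,0]]
[[23,9],[33,0],[41,10],[42,17],[43,10],[45,9],[47,0],[48,3],[49,0]]
[[23,9],[33,0],[41,10],[42,17],[43,19],[45,9],[47,0],[48,3],[49,0]]
[[23,9],[33,0],[41,10],[42,17],[43,19],[45,9],[47,8],[50,0]]
[[23,9],[33,0],[41,10],[42,17],[43,19],[45,9],[47,8],[48,15],[49,8],[50,0]]
[[23,9],[33,0],[41,10],[42,17],[43,19],[45,9],[47,10],[48,15],[49,8],[50,0]]
[[3,8],[23,9],[33,0],[41,10],[42,17],[43,19],[45,9],[47,10],[48,15],[49,8],[50,0]]
[[3,8],[23,9],[33,0],[41,10],[42,17],[43,19],[45,9],[47,10],[48,15],[49,8],[50,0]]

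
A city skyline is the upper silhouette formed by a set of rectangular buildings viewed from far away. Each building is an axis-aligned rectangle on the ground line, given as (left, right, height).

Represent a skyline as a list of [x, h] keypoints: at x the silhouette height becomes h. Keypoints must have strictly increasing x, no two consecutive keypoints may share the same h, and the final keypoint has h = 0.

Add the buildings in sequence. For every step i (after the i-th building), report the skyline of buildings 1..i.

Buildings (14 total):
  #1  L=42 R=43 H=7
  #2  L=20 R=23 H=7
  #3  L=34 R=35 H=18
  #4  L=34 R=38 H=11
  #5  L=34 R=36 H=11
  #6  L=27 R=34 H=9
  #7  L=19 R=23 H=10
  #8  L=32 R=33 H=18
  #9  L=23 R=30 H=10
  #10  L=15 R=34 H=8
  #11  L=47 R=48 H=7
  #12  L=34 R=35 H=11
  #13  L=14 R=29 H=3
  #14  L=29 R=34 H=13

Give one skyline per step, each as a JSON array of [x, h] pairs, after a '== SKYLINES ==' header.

== SKYLINES ==
[[42,7],[43,0]]
[[20,7],[23,0],[42,7],[43,0]]
[[20,7],[23,0],[34,18],[35,0],[42,7],[43,0]]
[[20,7],[23,0],[34,18],[35,11],[38,0],[42,7],[43,0]]
[[20,7],[23,0],[34,18],[35,11],[38,0],[42,7],[43,0]]
[[20,7],[23,0],[27,9],[34,18],[35,11],[38,0],[42,7],[43,0]]
[[19,10],[23,0],[27,9],[34,18],[35,11],[38,0],[42,7],[43,0]]
[[19,10],[23,0],[27,9],[32,18],[33,9],[34,18],[35,11],[38,0],[42,7],[43,0]]
[[19,10],[30,9],[32,18],[33,9],[34,18],[35,11],[38,0],[42,7],[43,0]]
[[15,8],[19,10],[30,9],[32,18],[33,9],[34,18],[35,11],[38,0],[42,7],[43,0]]
[[15,8],[19,10],[30,9],[32,18],[33,9],[34,18],[35,11],[38,0],[42,7],[43,0],[47,7],[48,0]]
[[15,8],[19,10],[30,9],[32,18],[33,9],[34,18],[35,11],[38,0],[42,7],[43,0],[47,7],[48,0]]
[[14,3],[15,8],[19,10],[30,9],[32,18],[33,9],[34,18],[35,11],[38,0],[42,7],[43,0],[47,7],[48,0]]
[[14,3],[15,8],[19,10],[29,13],[32,18],[33,13],[34,18],[35,11],[38,0],[42,7],[43,0],[47,7],[48,0]]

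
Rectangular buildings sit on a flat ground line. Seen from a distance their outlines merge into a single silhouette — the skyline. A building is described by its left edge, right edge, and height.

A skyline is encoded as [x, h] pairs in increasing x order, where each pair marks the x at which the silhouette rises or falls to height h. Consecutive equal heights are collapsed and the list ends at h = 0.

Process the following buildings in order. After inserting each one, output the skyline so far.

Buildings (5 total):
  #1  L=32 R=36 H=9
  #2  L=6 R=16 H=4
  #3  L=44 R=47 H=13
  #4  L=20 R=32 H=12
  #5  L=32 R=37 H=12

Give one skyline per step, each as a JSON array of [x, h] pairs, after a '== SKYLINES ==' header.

== SKYLINES ==
[[32,9],[36,0]]
[[6,4],[16,0],[32,9],[36,0]]
[[6,4],[16,0],[32,9],[36,0],[44,13],[47,0]]
[[6,4],[16,0],[20,12],[32,9],[36,0],[44,13],[47,0]]
[[6,4],[16,0],[20,12],[37,0],[44,13],[47,0]]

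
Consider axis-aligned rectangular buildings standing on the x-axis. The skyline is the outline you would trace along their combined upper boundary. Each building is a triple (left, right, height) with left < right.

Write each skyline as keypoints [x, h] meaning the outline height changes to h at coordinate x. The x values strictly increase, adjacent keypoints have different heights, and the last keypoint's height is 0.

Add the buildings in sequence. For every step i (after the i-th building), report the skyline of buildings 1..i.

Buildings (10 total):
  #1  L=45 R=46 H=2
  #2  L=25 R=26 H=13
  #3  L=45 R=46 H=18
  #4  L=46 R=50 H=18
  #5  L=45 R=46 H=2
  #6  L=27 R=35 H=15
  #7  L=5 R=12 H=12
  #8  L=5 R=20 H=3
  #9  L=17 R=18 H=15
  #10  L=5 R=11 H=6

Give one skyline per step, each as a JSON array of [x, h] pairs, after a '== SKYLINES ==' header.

== SKYLINES ==
[[45,2],[46,0]]
[[25,13],[26,0],[45,2],[46,0]]
[[25,13],[26,0],[45,18],[46,0]]
[[25,13],[26,0],[45,18],[50,0]]
[[25,13],[26,0],[45,18],[50,0]]
[[25,13],[26,0],[27,15],[35,0],[45,18],[50,0]]
[[5,12],[12,0],[25,13],[26,0],[27,15],[35,0],[45,18],[50,0]]
[[5,12],[12,3],[20,0],[25,13],[26,0],[27,15],[35,0],[45,18],[50,0]]
[[5,12],[12,3],[17,15],[18,3],[20,0],[25,13],[26,0],[27,15],[35,0],[45,18],[50,0]]
[[5,12],[12,3],[17,15],[18,3],[20,0],[25,13],[26,0],[27,15],[35,0],[45,18],[50,0]]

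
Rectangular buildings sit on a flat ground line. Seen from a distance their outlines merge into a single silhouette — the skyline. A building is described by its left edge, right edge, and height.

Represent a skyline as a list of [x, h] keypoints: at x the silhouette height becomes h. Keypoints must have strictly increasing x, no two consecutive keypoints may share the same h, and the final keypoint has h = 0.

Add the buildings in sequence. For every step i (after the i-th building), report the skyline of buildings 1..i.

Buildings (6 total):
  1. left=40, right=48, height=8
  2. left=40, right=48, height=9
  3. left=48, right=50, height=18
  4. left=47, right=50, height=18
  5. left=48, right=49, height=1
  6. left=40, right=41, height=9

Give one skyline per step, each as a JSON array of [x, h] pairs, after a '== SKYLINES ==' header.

== SKYLINES ==
[[40,8],[48,0]]
[[40,9],[48,0]]
[[40,9],[48,18],[50,0]]
[[40,9],[47,18],[50,0]]
[[40,9],[47,18],[50,0]]
[[40,9],[47,18],[50,0]]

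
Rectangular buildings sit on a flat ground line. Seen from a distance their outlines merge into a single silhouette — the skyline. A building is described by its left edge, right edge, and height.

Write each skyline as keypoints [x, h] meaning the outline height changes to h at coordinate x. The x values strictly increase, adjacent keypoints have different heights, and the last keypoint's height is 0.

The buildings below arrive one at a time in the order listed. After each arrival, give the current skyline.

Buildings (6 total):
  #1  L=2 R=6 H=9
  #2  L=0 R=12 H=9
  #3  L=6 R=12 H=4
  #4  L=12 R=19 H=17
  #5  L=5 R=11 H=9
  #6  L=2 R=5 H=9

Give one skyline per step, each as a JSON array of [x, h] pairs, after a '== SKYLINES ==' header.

== SKYLINES ==
[[2,9],[6,0]]
[[0,9],[12,0]]
[[0,9],[12,0]]
[[0,9],[12,17],[19,0]]
[[0,9],[12,17],[19,0]]
[[0,9],[12,17],[19,0]]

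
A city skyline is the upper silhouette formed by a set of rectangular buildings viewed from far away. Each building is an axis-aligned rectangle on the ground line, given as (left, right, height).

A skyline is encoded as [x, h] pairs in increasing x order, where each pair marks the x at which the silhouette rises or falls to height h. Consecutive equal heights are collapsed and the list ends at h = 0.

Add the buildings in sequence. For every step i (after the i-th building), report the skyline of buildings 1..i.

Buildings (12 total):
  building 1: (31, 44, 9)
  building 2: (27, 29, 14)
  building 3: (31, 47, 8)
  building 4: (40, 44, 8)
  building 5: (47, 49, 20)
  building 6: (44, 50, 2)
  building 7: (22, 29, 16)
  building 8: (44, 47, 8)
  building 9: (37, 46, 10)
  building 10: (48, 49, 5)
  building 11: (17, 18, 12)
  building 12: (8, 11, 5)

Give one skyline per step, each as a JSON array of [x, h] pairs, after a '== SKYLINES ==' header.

== SKYLINES ==
[[31,9],[44,0]]
[[27,14],[29,0],[31,9],[44,0]]
[[27,14],[29,0],[31,9],[44,8],[47,0]]
[[27,14],[29,0],[31,9],[44,8],[47,0]]
[[27,14],[29,0],[31,9],[44,8],[47,20],[49,0]]
[[27,14],[29,0],[31,9],[44,8],[47,20],[49,2],[50,0]]
[[22,16],[29,0],[31,9],[44,8],[47,20],[49,2],[50,0]]
[[22,16],[29,0],[31,9],[44,8],[47,20],[49,2],[50,0]]
[[22,16],[29,0],[31,9],[37,10],[46,8],[47,20],[49,2],[50,0]]
[[22,16],[29,0],[31,9],[37,10],[46,8],[47,20],[49,2],[50,0]]
[[17,12],[18,0],[22,16],[29,0],[31,9],[37,10],[46,8],[47,20],[49,2],[50,0]]
[[8,5],[11,0],[17,12],[18,0],[22,16],[29,0],[31,9],[37,10],[46,8],[47,20],[49,2],[50,0]]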